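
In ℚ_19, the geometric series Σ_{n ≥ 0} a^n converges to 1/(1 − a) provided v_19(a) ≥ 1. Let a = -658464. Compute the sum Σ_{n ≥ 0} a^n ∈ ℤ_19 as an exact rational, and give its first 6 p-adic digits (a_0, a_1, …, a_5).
Σ a^n = 1/(1 − a) = 1/658465;  first 6 digits = (1, 0, 0, 18, 13, 18)

v_19(a) = 3 ≥ 1, so the series converges in ℤ_19 to 1/(1 − a) = 1/(1 − (-658464)) = 1/658465. Expand this rational in ℤ_19: compute digits iteratively via d_i = x_i mod 19, x_{i+1} = (x_i − d_i)/19. The first 6 digits are (1, 0, 0, 18, 13, 18).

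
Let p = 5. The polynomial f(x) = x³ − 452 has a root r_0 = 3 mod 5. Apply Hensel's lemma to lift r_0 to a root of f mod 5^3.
r_2 = 28 (mod 125)

Hensel: r_{i+1} = r_i − f(r_i)/f′(r_i) mod 5^{i+2}, where f′(x) = 3x². Iterate:
  r_0 = 3 (mod 5)
  r_1 = 3 (mod 25)
  r_2 = 28 (mod 125)
Final: r = 28 with f(r) ≡ 0 mod 5^3.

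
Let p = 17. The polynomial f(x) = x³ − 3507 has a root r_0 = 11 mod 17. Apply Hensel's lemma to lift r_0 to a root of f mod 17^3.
r_2 = 1626 (mod 4913)

Hensel: r_{i+1} = r_i − f(r_i)/f′(r_i) mod 17^{i+2}, where f′(x) = 3x². Iterate:
  r_0 = 11 (mod 17)
  r_1 = 181 (mod 289)
  r_2 = 1626 (mod 4913)
Final: r = 1626 with f(r) ≡ 0 mod 17^3.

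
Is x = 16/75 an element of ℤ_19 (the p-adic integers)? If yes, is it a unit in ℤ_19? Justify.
x ∈ ℤ_19^× (unit); v_19(x) = 0

ℤ_19 = {x ∈ ℚ_19 : v_19(x) ≥ 0} and ℤ_19^× = {x ∈ ℤ_19 : v_19(x) = 0}. Here v_19(16/75) = v_19(num) − v_19(den) = 0; compare against these criteria.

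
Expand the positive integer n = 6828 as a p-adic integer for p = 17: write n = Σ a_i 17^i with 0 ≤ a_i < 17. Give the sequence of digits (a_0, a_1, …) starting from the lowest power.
(a_0, a_1, …) = (11, 10, 6, 1)

Repeated division by 17 gives the digits low-to-high: 6828 = 11 + 10·17^1 + 6·17^2 + 1·17^3. Digit sequence: (11, 10, 6, 1).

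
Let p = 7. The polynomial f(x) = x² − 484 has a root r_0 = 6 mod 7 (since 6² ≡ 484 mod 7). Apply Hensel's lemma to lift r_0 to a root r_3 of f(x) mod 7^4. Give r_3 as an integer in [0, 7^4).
r_3 = 2379 (mod 2401)

Hensel's recurrence: r_{i+1} = r_i − f(r_i)·(f′(r_i))^{-1} mod 7^{i+2}, with f′(x) = 2x. Iterate:
  r_0 = 6 (mod 7)
  r_1 = 27 (mod 49)
  r_2 = 321 (mod 343)
  r_3 = 2379 (mod 2401)
Final: r_3 = 2379, and one checks f(r_3) ≡ 0 mod 7^4.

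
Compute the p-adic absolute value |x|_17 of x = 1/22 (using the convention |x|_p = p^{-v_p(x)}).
|1/22|_17 = 1

Step 1 — compute v_17(x) by factoring powers of 17 out of the numerator and denominator: v_17(1/22) = 0. Step 2 — apply |x|_p = p^{-v_p(x)} = 17^{0} = 1.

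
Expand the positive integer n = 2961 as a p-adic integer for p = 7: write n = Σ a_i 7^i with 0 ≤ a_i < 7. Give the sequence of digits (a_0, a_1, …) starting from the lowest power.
(a_0, a_1, …) = (0, 3, 4, 1, 1)

Repeated division by 7 gives the digits low-to-high: 2961 = 3·7^1 + 4·7^2 + 1·7^3 + 1·7^4. Digit sequence: (0, 3, 4, 1, 1).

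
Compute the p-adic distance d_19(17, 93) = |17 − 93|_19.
d_19(17, 93) = 1/19

Step 1 — x − y = 17 − 93 = -76. Step 2 — v_19(-76) = 1 (factor: -76 = −(19^1 · 4); the sign does not affect v_p). Step 3 — |x − y|_19 = 19^{-1} = 1/19.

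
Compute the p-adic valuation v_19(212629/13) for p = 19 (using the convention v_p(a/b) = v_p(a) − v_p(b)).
v_19(212629/13) = 3

Factor powers of 19 from the numerator and denominator of the reduced fraction: 212629 = 19^3 · 31 and 13 = 19^0 · 13. Apply v_p(a/b) = v_p(a) − v_p(b): v_19(212629/13) = 3 − 0 = 3.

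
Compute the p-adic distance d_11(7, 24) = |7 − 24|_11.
d_11(7, 24) = 1

Step 1 — x − y = 7 − 24 = -17. Step 2 — v_11(-17) = 0 (factor: -17 = −(11^0 · 17); the sign does not affect v_p). Step 3 — |x − y|_11 = 11^{0} = 1.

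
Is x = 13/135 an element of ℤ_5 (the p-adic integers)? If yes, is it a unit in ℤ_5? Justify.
x ∉ ℤ_5 (v_5(x) = -1 < 0)

ℤ_5 = {x ∈ ℚ_5 : v_5(x) ≥ 0} and ℤ_5^× = {x ∈ ℤ_5 : v_5(x) = 0}. Here v_5(13/135) = v_5(num) − v_5(den) = -1; compare against these criteria.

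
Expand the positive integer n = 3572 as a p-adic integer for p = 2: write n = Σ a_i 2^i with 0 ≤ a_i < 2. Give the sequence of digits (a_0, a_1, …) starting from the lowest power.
(a_0, a_1, …) = (0, 0, 1, 0, 1, 1, 1, 1, 1, 0, 1, 1)

Repeated division by 2 gives the digits low-to-high: 3572 = 1·2^2 + 1·2^4 + 1·2^5 + 1·2^6 + 1·2^7 + 1·2^8 + 1·2^10 + 1·2^11. Digit sequence: (0, 0, 1, 0, 1, 1, 1, 1, 1, 0, 1, 1).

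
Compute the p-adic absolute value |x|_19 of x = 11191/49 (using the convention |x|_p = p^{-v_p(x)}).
|11191/49|_19 = 1/361

Step 1 — compute v_19(x) by factoring powers of 19 out of the numerator and denominator: v_19(11191/49) = 2. Step 2 — apply |x|_p = p^{-v_p(x)} = 19^{-2} = 1/361.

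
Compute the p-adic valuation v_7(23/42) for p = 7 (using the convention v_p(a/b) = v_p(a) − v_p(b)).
v_7(23/42) = -1

Factor powers of 7 from the numerator and denominator of the reduced fraction: 23 = 7^0 · 23 and 42 = 7^1 · 6. Apply v_p(a/b) = v_p(a) − v_p(b): v_7(23/42) = 0 − 1 = -1.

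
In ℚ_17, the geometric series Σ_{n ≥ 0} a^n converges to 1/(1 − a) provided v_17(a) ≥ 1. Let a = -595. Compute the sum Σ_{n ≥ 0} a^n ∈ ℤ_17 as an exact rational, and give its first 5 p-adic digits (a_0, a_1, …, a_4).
Σ a^n = 1/(1 − a) = 1/596;  first 5 digits = (1, 16, 15, 2, 16)

v_17(a) = 1 ≥ 1, so the series converges in ℤ_17 to 1/(1 − a) = 1/(1 − (-595)) = 1/596. Expand this rational in ℤ_17: compute digits iteratively via d_i = x_i mod 17, x_{i+1} = (x_i − d_i)/17. The first 5 digits are (1, 16, 15, 2, 16).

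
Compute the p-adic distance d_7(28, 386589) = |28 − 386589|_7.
d_7(28, 386589) = 1/16807

Step 1 — x − y = 28 − 386589 = -386561. Step 2 — v_7(-386561) = 5 (factor: -386561 = −(7^5 · 23); the sign does not affect v_p). Step 3 — |x − y|_7 = 7^{-5} = 1/16807.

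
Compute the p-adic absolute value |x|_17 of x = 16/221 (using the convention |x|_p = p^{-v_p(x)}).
|16/221|_17 = 17

Step 1 — compute v_17(x) by factoring powers of 17 out of the numerator and denominator: v_17(16/221) = -1. Step 2 — apply |x|_p = p^{-v_p(x)} = 17^{1} = 17.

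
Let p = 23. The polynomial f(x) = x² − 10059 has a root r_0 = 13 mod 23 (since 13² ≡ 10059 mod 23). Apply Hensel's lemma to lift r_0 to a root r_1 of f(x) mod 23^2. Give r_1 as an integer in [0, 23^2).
r_1 = 312 (mod 529)

Hensel's recurrence: r_{i+1} = r_i − f(r_i)·(f′(r_i))^{-1} mod 23^{i+2}, with f′(x) = 2x. Iterate:
  r_0 = 13 (mod 23)
  r_1 = 312 (mod 529)
Final: r_1 = 312, and one checks f(r_1) ≡ 0 mod 23^2.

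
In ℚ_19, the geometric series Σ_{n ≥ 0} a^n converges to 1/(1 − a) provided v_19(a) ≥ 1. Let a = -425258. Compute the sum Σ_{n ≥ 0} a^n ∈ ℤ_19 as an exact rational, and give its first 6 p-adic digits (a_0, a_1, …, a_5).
Σ a^n = 1/(1 − a) = 1/425259;  first 6 digits = (1, 0, 0, 14, 15, 18)

v_19(a) = 3 ≥ 1, so the series converges in ℤ_19 to 1/(1 − a) = 1/(1 − (-425258)) = 1/425259. Expand this rational in ℤ_19: compute digits iteratively via d_i = x_i mod 19, x_{i+1} = (x_i − d_i)/19. The first 6 digits are (1, 0, 0, 14, 15, 18).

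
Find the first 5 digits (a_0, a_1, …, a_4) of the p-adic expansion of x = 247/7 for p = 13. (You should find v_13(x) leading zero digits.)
(a_0, …, a_4) = (0, 12, 3, 9, 3)

v_13(247/7) = 1, so a_0 = ... = a_0 = 0. Factor out: x = 13^1 · u with u = 19/7 a unit in ℤ_13. Expand u iteratively via a_{v+i} = u_i mod 13, u_{i+1} = (u_i − a_{v+i})/13:
  u_0 = 19/7;  a_1 = 12;  u_1 = (u_0 − 12)/13 = -5/7
  u_1 = -5/7;  a_2 = 3;  u_2 = (u_1 − 3)/13 = -2/7
  u_2 = -2/7;  a_3 = 9;  u_3 = (u_2 − 9)/13 = -5/7
  u_3 = -5/7;  a_4 = 3;  u_4 = (u_3 − 3)/13 = -2/7
Digits: (0, 12, 3, 9, 3).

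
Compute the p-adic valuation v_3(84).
v_3(84) = 1

v_3(n) is the largest exponent k such that 3^k divides n. Factor out: 84 = 3^1 · 28. (Sign doesn't affect v_p.) So v_3(84) = 1.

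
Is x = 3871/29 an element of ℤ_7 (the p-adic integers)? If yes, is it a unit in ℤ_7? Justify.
x ∈ ℤ_7 but not a unit; v_7(x) = 2 > 0

ℤ_7 = {x ∈ ℚ_7 : v_7(x) ≥ 0} and ℤ_7^× = {x ∈ ℤ_7 : v_7(x) = 0}. Here v_7(3871/29) = v_7(num) − v_7(den) = 2; compare against these criteria.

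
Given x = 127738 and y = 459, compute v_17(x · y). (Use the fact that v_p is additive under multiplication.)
v_17(58631742) = 4

v_p(x) = 3 (factor: 127738 = 17^3 · 26); v_p(y) = 1 (factor: 459 = 17^1 · 27). Additivity: v_p(xy) = v_p(x) + v_p(y) = 3 + 1 = 4. (Direct check: xy = 58631742 = 17^4 · (702).)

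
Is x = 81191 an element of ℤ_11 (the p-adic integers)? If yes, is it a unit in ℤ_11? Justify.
x ∈ ℤ_11 but not a unit; v_11(x) = 3 > 0

ℤ_11 = {x ∈ ℚ_11 : v_11(x) ≥ 0} and ℤ_11^× = {x ∈ ℤ_11 : v_11(x) = 0}. Here v_11(81191) = v_11(num) − v_11(den) = 3; compare against these criteria.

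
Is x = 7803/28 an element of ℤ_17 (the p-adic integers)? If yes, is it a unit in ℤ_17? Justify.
x ∈ ℤ_17 but not a unit; v_17(x) = 2 > 0

ℤ_17 = {x ∈ ℚ_17 : v_17(x) ≥ 0} and ℤ_17^× = {x ∈ ℤ_17 : v_17(x) = 0}. Here v_17(7803/28) = v_17(num) − v_17(den) = 2; compare against these criteria.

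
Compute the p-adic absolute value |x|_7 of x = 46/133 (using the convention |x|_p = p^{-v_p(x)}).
|46/133|_7 = 7

Step 1 — compute v_7(x) by factoring powers of 7 out of the numerator and denominator: v_7(46/133) = -1. Step 2 — apply |x|_p = p^{-v_p(x)} = 7^{1} = 7.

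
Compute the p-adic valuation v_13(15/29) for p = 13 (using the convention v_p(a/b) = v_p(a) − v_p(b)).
v_13(15/29) = 0

Factor powers of 13 from the numerator and denominator of the reduced fraction: 15 = 13^0 · 15 and 29 = 13^0 · 29. Apply v_p(a/b) = v_p(a) − v_p(b): v_13(15/29) = 0 − 0 = 0.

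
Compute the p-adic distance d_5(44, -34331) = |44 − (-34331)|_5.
d_5(44, -34331) = 1/3125

Step 1 — x − y = 44 − (-34331) = 34375. Step 2 — v_5(34375) = 5 (factor: 34375 = (5^5 · 11); the sign does not affect v_p). Step 3 — |x − y|_5 = 5^{-5} = 1/3125.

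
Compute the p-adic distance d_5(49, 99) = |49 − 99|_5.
d_5(49, 99) = 1/25

Step 1 — x − y = 49 − 99 = -50. Step 2 — v_5(-50) = 2 (factor: -50 = −(5^2 · 2); the sign does not affect v_p). Step 3 — |x − y|_5 = 5^{-2} = 1/25.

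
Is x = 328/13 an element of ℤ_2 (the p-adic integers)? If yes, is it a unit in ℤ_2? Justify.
x ∈ ℤ_2 but not a unit; v_2(x) = 3 > 0

ℤ_2 = {x ∈ ℚ_2 : v_2(x) ≥ 0} and ℤ_2^× = {x ∈ ℤ_2 : v_2(x) = 0}. Here v_2(328/13) = v_2(num) − v_2(den) = 3; compare against these criteria.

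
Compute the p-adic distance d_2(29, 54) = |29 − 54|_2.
d_2(29, 54) = 1

Step 1 — x − y = 29 − 54 = -25. Step 2 — v_2(-25) = 0 (factor: -25 = −(2^0 · 25); the sign does not affect v_p). Step 3 — |x − y|_2 = 2^{0} = 1.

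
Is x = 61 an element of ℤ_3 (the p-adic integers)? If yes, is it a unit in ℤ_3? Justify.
x ∈ ℤ_3^× (unit); v_3(x) = 0

ℤ_3 = {x ∈ ℚ_3 : v_3(x) ≥ 0} and ℤ_3^× = {x ∈ ℤ_3 : v_3(x) = 0}. Here v_3(61) = v_3(num) − v_3(den) = 0; compare against these criteria.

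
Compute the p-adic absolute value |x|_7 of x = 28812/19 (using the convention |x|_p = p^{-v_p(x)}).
|28812/19|_7 = 1/2401

Step 1 — compute v_7(x) by factoring powers of 7 out of the numerator and denominator: v_7(28812/19) = 4. Step 2 — apply |x|_p = p^{-v_p(x)} = 7^{-4} = 1/2401.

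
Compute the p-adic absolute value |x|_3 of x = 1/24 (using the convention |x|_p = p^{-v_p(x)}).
|1/24|_3 = 3

Step 1 — compute v_3(x) by factoring powers of 3 out of the numerator and denominator: v_3(1/24) = -1. Step 2 — apply |x|_p = p^{-v_p(x)} = 3^{1} = 3.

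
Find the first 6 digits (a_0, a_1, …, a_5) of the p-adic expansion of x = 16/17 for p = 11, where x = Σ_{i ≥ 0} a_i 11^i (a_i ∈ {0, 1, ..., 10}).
(a_0, …, a_5) = (10, 5, 4, 8, 7, 9)

v_11(16/17) = 0 (numerator and denominator both coprime to 11), so x ∈ ℤ_11^×. Compute digits iteratively via a_i = x_i mod 11, x_{i+1} = (x_i − a_i)/11, with x_0 = x:
  x_0 = 16/17;  a_0 = 10;  x_1 = (x_0 − 10)/11 = -14/17
  x_1 = -14/17;  a_1 = 5;  x_2 = (x_1 − 5)/11 = -9/17
  x_2 = -9/17;  a_2 = 4;  x_3 = (x_2 − 4)/11 = -7/17
  x_3 = -7/17;  a_3 = 8;  x_4 = (x_3 − 8)/11 = -13/17
  x_4 = -13/17;  a_4 = 7;  x_5 = (x_4 − 7)/11 = -12/17
  x_5 = -12/17;  a_5 = 9;  x_6 = (x_5 − 9)/11 = -15/17
Digits: (10, 5, 4, 8, 7, 9).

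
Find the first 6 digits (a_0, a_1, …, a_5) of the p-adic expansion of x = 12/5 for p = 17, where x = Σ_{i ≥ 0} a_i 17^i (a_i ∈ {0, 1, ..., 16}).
(a_0, …, a_5) = (16, 6, 3, 10, 13, 6)

v_17(12/5) = 0 (numerator and denominator both coprime to 17), so x ∈ ℤ_17^×. Compute digits iteratively via a_i = x_i mod 17, x_{i+1} = (x_i − a_i)/17, with x_0 = x:
  x_0 = 12/5;  a_0 = 16;  x_1 = (x_0 − 16)/17 = -4/5
  x_1 = -4/5;  a_1 = 6;  x_2 = (x_1 − 6)/17 = -2/5
  x_2 = -2/5;  a_2 = 3;  x_3 = (x_2 − 3)/17 = -1/5
  x_3 = -1/5;  a_3 = 10;  x_4 = (x_3 − 10)/17 = -3/5
  x_4 = -3/5;  a_4 = 13;  x_5 = (x_4 − 13)/17 = -4/5
  x_5 = -4/5;  a_5 = 6;  x_6 = (x_5 − 6)/17 = -2/5
Digits: (16, 6, 3, 10, 13, 6).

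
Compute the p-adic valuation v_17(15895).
v_17(15895) = 2

v_17(n) is the largest exponent k such that 17^k divides n. Factor out: 15895 = 17^2 · 55. (Sign doesn't affect v_p.) So v_17(15895) = 2.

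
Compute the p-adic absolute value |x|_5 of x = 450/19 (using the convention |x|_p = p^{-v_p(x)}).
|450/19|_5 = 1/25

Step 1 — compute v_5(x) by factoring powers of 5 out of the numerator and denominator: v_5(450/19) = 2. Step 2 — apply |x|_p = p^{-v_p(x)} = 5^{-2} = 1/25.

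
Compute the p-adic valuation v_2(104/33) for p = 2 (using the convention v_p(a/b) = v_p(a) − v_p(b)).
v_2(104/33) = 3

Factor powers of 2 from the numerator and denominator of the reduced fraction: 104 = 2^3 · 13 and 33 = 2^0 · 33. Apply v_p(a/b) = v_p(a) − v_p(b): v_2(104/33) = 3 − 0 = 3.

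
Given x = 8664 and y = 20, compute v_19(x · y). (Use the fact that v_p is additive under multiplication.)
v_19(173280) = 2

v_p(x) = 2 (factor: 8664 = 19^2 · 24); v_p(y) = 0 (factor: 20 = 19^0 · 20). Additivity: v_p(xy) = v_p(x) + v_p(y) = 2 + 0 = 2. (Direct check: xy = 173280 = 19^2 · (480).)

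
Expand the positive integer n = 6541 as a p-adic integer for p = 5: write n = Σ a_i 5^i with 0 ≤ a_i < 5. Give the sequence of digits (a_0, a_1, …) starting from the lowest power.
(a_0, a_1, …) = (1, 3, 1, 2, 0, 2)

Repeated division by 5 gives the digits low-to-high: 6541 = 1 + 3·5^1 + 1·5^2 + 2·5^3 + 2·5^5. Digit sequence: (1, 3, 1, 2, 0, 2).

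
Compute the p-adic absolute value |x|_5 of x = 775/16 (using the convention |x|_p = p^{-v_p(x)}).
|775/16|_5 = 1/25

Step 1 — compute v_5(x) by factoring powers of 5 out of the numerator and denominator: v_5(775/16) = 2. Step 2 — apply |x|_p = p^{-v_p(x)} = 5^{-2} = 1/25.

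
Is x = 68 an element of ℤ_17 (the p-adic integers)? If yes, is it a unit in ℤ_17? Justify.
x ∈ ℤ_17 but not a unit; v_17(x) = 1 > 0

ℤ_17 = {x ∈ ℚ_17 : v_17(x) ≥ 0} and ℤ_17^× = {x ∈ ℤ_17 : v_17(x) = 0}. Here v_17(68) = v_17(num) − v_17(den) = 1; compare against these criteria.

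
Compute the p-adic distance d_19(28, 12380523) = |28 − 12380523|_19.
d_19(28, 12380523) = 1/2476099

Step 1 — x − y = 28 − 12380523 = -12380495. Step 2 — v_19(-12380495) = 5 (factor: -12380495 = −(19^5 · 5); the sign does not affect v_p). Step 3 — |x − y|_19 = 19^{-5} = 1/2476099.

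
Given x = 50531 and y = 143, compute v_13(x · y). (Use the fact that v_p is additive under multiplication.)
v_13(7225933) = 4

v_p(x) = 3 (factor: 50531 = 13^3 · 23); v_p(y) = 1 (factor: 143 = 13^1 · 11). Additivity: v_p(xy) = v_p(x) + v_p(y) = 3 + 1 = 4. (Direct check: xy = 7225933 = 13^4 · (253).)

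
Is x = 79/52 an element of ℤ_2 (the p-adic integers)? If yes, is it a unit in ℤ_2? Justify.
x ∉ ℤ_2 (v_2(x) = -2 < 0)

ℤ_2 = {x ∈ ℚ_2 : v_2(x) ≥ 0} and ℤ_2^× = {x ∈ ℤ_2 : v_2(x) = 0}. Here v_2(79/52) = v_2(num) − v_2(den) = -2; compare against these criteria.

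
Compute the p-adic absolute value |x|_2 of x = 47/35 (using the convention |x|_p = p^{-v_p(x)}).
|47/35|_2 = 1

Step 1 — compute v_2(x) by factoring powers of 2 out of the numerator and denominator: v_2(47/35) = 0. Step 2 — apply |x|_p = p^{-v_p(x)} = 2^{0} = 1.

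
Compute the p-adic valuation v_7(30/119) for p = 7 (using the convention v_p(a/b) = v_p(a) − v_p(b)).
v_7(30/119) = -1

Factor powers of 7 from the numerator and denominator of the reduced fraction: 30 = 7^0 · 30 and 119 = 7^1 · 17. Apply v_p(a/b) = v_p(a) − v_p(b): v_7(30/119) = 0 − 1 = -1.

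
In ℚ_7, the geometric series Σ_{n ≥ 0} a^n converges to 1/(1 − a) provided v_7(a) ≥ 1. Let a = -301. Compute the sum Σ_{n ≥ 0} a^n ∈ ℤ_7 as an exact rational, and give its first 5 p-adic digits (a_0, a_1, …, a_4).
Σ a^n = 1/(1 − a) = 1/302;  first 5 digits = (1, 6, 1, 3, 6)

v_7(a) = 1 ≥ 1, so the series converges in ℤ_7 to 1/(1 − a) = 1/(1 − (-301)) = 1/302. Expand this rational in ℤ_7: compute digits iteratively via d_i = x_i mod 7, x_{i+1} = (x_i − d_i)/7. The first 5 digits are (1, 6, 1, 3, 6).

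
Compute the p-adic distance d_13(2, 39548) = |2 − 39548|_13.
d_13(2, 39548) = 1/2197

Step 1 — x − y = 2 − 39548 = -39546. Step 2 — v_13(-39546) = 3 (factor: -39546 = −(13^3 · 18); the sign does not affect v_p). Step 3 — |x − y|_13 = 13^{-3} = 1/2197.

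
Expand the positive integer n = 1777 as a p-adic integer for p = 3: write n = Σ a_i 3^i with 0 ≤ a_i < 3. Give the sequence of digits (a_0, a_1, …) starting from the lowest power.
(a_0, a_1, …) = (1, 1, 2, 2, 0, 1, 2)

Repeated division by 3 gives the digits low-to-high: 1777 = 1 + 1·3^1 + 2·3^2 + 2·3^3 + 1·3^5 + 2·3^6. Digit sequence: (1, 1, 2, 2, 0, 1, 2).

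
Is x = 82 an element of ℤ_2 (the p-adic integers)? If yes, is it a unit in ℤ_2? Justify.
x ∈ ℤ_2 but not a unit; v_2(x) = 1 > 0

ℤ_2 = {x ∈ ℚ_2 : v_2(x) ≥ 0} and ℤ_2^× = {x ∈ ℤ_2 : v_2(x) = 0}. Here v_2(82) = v_2(num) − v_2(den) = 1; compare against these criteria.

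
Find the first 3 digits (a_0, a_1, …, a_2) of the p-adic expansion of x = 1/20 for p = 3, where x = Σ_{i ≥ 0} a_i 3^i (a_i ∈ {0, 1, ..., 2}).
(a_0, …, a_2) = (2, 1, 2)

v_3(1/20) = 0 (numerator and denominator both coprime to 3), so x ∈ ℤ_3^×. Compute digits iteratively via a_i = x_i mod 3, x_{i+1} = (x_i − a_i)/3, with x_0 = x:
  x_0 = 1/20;  a_0 = 2;  x_1 = (x_0 − 2)/3 = -13/20
  x_1 = -13/20;  a_1 = 1;  x_2 = (x_1 − 1)/3 = -11/20
  x_2 = -11/20;  a_2 = 2;  x_3 = (x_2 − 2)/3 = -17/20
Digits: (2, 1, 2).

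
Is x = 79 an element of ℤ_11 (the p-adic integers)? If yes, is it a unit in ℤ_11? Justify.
x ∈ ℤ_11^× (unit); v_11(x) = 0

ℤ_11 = {x ∈ ℚ_11 : v_11(x) ≥ 0} and ℤ_11^× = {x ∈ ℤ_11 : v_11(x) = 0}. Here v_11(79) = v_11(num) − v_11(den) = 0; compare against these criteria.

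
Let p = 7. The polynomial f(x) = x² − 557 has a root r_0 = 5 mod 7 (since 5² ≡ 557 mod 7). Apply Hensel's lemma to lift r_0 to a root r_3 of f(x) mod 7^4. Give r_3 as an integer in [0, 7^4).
r_3 = 656 (mod 2401)

Hensel's recurrence: r_{i+1} = r_i − f(r_i)·(f′(r_i))^{-1} mod 7^{i+2}, with f′(x) = 2x. Iterate:
  r_0 = 5 (mod 7)
  r_1 = 19 (mod 49)
  r_2 = 313 (mod 343)
  r_3 = 656 (mod 2401)
Final: r_3 = 656, and one checks f(r_3) ≡ 0 mod 7^4.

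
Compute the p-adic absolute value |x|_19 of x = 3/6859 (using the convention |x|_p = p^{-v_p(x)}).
|3/6859|_19 = 6859

Step 1 — compute v_19(x) by factoring powers of 19 out of the numerator and denominator: v_19(3/6859) = -3. Step 2 — apply |x|_p = p^{-v_p(x)} = 19^{3} = 6859.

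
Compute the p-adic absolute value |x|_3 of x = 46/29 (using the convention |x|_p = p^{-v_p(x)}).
|46/29|_3 = 1

Step 1 — compute v_3(x) by factoring powers of 3 out of the numerator and denominator: v_3(46/29) = 0. Step 2 — apply |x|_p = p^{-v_p(x)} = 3^{0} = 1.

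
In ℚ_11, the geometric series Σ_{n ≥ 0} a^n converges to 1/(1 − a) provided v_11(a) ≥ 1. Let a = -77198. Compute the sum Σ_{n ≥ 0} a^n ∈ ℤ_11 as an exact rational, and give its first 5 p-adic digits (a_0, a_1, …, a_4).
Σ a^n = 1/(1 − a) = 1/77199;  first 5 digits = (1, 0, 0, 8, 5)

v_11(a) = 3 ≥ 1, so the series converges in ℤ_11 to 1/(1 − a) = 1/(1 − (-77198)) = 1/77199. Expand this rational in ℤ_11: compute digits iteratively via d_i = x_i mod 11, x_{i+1} = (x_i − d_i)/11. The first 5 digits are (1, 0, 0, 8, 5).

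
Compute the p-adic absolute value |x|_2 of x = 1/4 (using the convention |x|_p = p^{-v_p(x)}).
|1/4|_2 = 4

Step 1 — compute v_2(x) by factoring powers of 2 out of the numerator and denominator: v_2(1/4) = -2. Step 2 — apply |x|_p = p^{-v_p(x)} = 2^{2} = 4.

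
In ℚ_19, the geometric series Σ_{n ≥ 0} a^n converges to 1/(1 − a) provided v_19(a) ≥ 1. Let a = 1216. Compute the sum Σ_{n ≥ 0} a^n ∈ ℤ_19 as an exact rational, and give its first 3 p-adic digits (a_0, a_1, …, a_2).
Σ a^n = 1/(1 − a) = -1/1215;  first 3 digits = (1, 7, 14)

v_19(a) = 1 ≥ 1, so the series converges in ℤ_19 to 1/(1 − a) = 1/(1 − 1216) = -1/1215. Expand this rational in ℤ_19: compute digits iteratively via d_i = x_i mod 19, x_{i+1} = (x_i − d_i)/19. The first 3 digits are (1, 7, 14).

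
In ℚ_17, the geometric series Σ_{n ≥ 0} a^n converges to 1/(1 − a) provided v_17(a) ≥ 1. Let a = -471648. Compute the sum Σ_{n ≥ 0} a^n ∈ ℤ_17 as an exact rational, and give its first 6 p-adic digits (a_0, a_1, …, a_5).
Σ a^n = 1/(1 − a) = 1/471649;  first 6 digits = (1, 0, 0, 6, 11, 16)

v_17(a) = 3 ≥ 1, so the series converges in ℤ_17 to 1/(1 − a) = 1/(1 − (-471648)) = 1/471649. Expand this rational in ℤ_17: compute digits iteratively via d_i = x_i mod 17, x_{i+1} = (x_i − d_i)/17. The first 6 digits are (1, 0, 0, 6, 11, 16).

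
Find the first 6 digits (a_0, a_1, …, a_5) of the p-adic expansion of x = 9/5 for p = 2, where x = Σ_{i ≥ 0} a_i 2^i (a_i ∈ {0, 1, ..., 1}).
(a_0, …, a_5) = (1, 0, 1, 0, 1, 1)

v_2(9/5) = 0 (numerator and denominator both coprime to 2), so x ∈ ℤ_2^×. Compute digits iteratively via a_i = x_i mod 2, x_{i+1} = (x_i − a_i)/2, with x_0 = x:
  x_0 = 9/5;  a_0 = 1;  x_1 = (x_0 − 1)/2 = 2/5
  x_1 = 2/5;  a_1 = 0;  x_2 = (x_1 − 0)/2 = 1/5
  x_2 = 1/5;  a_2 = 1;  x_3 = (x_2 − 1)/2 = -2/5
  x_3 = -2/5;  a_3 = 0;  x_4 = (x_3 − 0)/2 = -1/5
  x_4 = -1/5;  a_4 = 1;  x_5 = (x_4 − 1)/2 = -3/5
  x_5 = -3/5;  a_5 = 1;  x_6 = (x_5 − 1)/2 = -4/5
Digits: (1, 0, 1, 0, 1, 1).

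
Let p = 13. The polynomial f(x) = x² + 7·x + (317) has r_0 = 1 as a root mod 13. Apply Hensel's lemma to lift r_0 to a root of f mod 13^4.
r_3 = 22010 (mod 28561)

Hensel: r_{i+1} = r_i − f(r_i)·(f′(r_i))^{-1} mod 13^{i+2}, f′(x) = 2x + 7. Iterate:
  r_0 = 1 (mod 13)
  r_1 = 40 (mod 169)
  r_2 = 40 (mod 2197)
  r_3 = 22010 (mod 28561)
Final: r = 22010 satisfies f(r) ≡ 0 mod 13^4.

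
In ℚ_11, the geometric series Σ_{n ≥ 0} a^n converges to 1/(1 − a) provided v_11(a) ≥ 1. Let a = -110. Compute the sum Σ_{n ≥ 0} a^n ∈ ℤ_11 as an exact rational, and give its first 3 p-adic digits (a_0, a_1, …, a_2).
Σ a^n = 1/(1 − a) = 1/111;  first 3 digits = (1, 1, 0)

v_11(a) = 1 ≥ 1, so the series converges in ℤ_11 to 1/(1 − a) = 1/(1 − (-110)) = 1/111. Expand this rational in ℤ_11: compute digits iteratively via d_i = x_i mod 11, x_{i+1} = (x_i − d_i)/11. The first 3 digits are (1, 1, 0).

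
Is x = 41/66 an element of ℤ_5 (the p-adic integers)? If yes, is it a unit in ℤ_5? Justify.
x ∈ ℤ_5^× (unit); v_5(x) = 0

ℤ_5 = {x ∈ ℚ_5 : v_5(x) ≥ 0} and ℤ_5^× = {x ∈ ℤ_5 : v_5(x) = 0}. Here v_5(41/66) = v_5(num) − v_5(den) = 0; compare against these criteria.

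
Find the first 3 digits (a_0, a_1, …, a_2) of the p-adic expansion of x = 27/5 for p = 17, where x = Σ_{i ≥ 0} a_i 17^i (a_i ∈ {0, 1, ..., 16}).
(a_0, …, a_2) = (2, 7, 3)

v_17(27/5) = 0 (numerator and denominator both coprime to 17), so x ∈ ℤ_17^×. Compute digits iteratively via a_i = x_i mod 17, x_{i+1} = (x_i − a_i)/17, with x_0 = x:
  x_0 = 27/5;  a_0 = 2;  x_1 = (x_0 − 2)/17 = 1/5
  x_1 = 1/5;  a_1 = 7;  x_2 = (x_1 − 7)/17 = -2/5
  x_2 = -2/5;  a_2 = 3;  x_3 = (x_2 − 3)/17 = -1/5
Digits: (2, 7, 3).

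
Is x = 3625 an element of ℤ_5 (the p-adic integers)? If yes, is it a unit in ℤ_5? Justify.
x ∈ ℤ_5 but not a unit; v_5(x) = 3 > 0

ℤ_5 = {x ∈ ℚ_5 : v_5(x) ≥ 0} and ℤ_5^× = {x ∈ ℤ_5 : v_5(x) = 0}. Here v_5(3625) = v_5(num) − v_5(den) = 3; compare against these criteria.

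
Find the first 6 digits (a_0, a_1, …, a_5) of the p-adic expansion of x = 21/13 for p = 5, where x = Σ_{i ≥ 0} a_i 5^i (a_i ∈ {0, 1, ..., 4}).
(a_0, …, a_5) = (2, 3, 4, 1, 0, 3)

v_5(21/13) = 0 (numerator and denominator both coprime to 5), so x ∈ ℤ_5^×. Compute digits iteratively via a_i = x_i mod 5, x_{i+1} = (x_i − a_i)/5, with x_0 = x:
  x_0 = 21/13;  a_0 = 2;  x_1 = (x_0 − 2)/5 = -1/13
  x_1 = -1/13;  a_1 = 3;  x_2 = (x_1 − 3)/5 = -8/13
  x_2 = -8/13;  a_2 = 4;  x_3 = (x_2 − 4)/5 = -12/13
  x_3 = -12/13;  a_3 = 1;  x_4 = (x_3 − 1)/5 = -5/13
  x_4 = -5/13;  a_4 = 0;  x_5 = (x_4 − 0)/5 = -1/13
  x_5 = -1/13;  a_5 = 3;  x_6 = (x_5 − 3)/5 = -8/13
Digits: (2, 3, 4, 1, 0, 3).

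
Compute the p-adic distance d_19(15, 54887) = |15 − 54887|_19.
d_19(15, 54887) = 1/6859

Step 1 — x − y = 15 − 54887 = -54872. Step 2 — v_19(-54872) = 3 (factor: -54872 = −(19^3 · 8); the sign does not affect v_p). Step 3 — |x − y|_19 = 19^{-3} = 1/6859.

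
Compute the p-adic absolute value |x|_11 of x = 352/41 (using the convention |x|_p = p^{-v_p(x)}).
|352/41|_11 = 1/11

Step 1 — compute v_11(x) by factoring powers of 11 out of the numerator and denominator: v_11(352/41) = 1. Step 2 — apply |x|_p = p^{-v_p(x)} = 11^{-1} = 1/11.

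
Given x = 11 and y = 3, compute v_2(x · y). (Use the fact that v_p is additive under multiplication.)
v_2(33) = 0

v_p(x) = 0 (factor: 11 = 2^0 · 11); v_p(y) = 0 (factor: 3 = 2^0 · 3). Additivity: v_p(xy) = v_p(x) + v_p(y) = 0 + 0 = 0. (Direct check: xy = 33 = 2^0 · (33).)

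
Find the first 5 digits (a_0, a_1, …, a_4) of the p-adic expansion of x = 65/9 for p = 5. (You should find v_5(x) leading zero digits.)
(a_0, …, a_4) = (0, 2, 1, 2, 4)

v_5(65/9) = 1, so a_0 = ... = a_0 = 0. Factor out: x = 5^1 · u with u = 13/9 a unit in ℤ_5. Expand u iteratively via a_{v+i} = u_i mod 5, u_{i+1} = (u_i − a_{v+i})/5:
  u_0 = 13/9;  a_1 = 2;  u_1 = (u_0 − 2)/5 = -1/9
  u_1 = -1/9;  a_2 = 1;  u_2 = (u_1 − 1)/5 = -2/9
  u_2 = -2/9;  a_3 = 2;  u_3 = (u_2 − 2)/5 = -4/9
  u_3 = -4/9;  a_4 = 4;  u_4 = (u_3 − 4)/5 = -8/9
Digits: (0, 2, 1, 2, 4).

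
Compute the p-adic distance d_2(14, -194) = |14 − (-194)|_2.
d_2(14, -194) = 1/16

Step 1 — x − y = 14 − (-194) = 208. Step 2 — v_2(208) = 4 (factor: 208 = (2^4 · 13); the sign does not affect v_p). Step 3 — |x − y|_2 = 2^{-4} = 1/16.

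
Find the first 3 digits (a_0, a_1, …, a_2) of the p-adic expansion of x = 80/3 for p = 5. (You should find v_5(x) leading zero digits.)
(a_0, …, a_2) = (0, 2, 4)

v_5(80/3) = 1, so a_0 = ... = a_0 = 0. Factor out: x = 5^1 · u with u = 16/3 a unit in ℤ_5. Expand u iteratively via a_{v+i} = u_i mod 5, u_{i+1} = (u_i − a_{v+i})/5:
  u_0 = 16/3;  a_1 = 2;  u_1 = (u_0 − 2)/5 = 2/3
  u_1 = 2/3;  a_2 = 4;  u_2 = (u_1 − 4)/5 = -2/3
Digits: (0, 2, 4).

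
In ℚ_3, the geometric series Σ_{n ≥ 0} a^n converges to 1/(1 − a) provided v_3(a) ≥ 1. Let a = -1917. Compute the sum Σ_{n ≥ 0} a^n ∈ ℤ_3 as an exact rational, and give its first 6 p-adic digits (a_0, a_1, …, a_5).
Σ a^n = 1/(1 − a) = 1/1918;  first 6 digits = (1, 0, 0, 1, 0, 1)

v_3(a) = 3 ≥ 1, so the series converges in ℤ_3 to 1/(1 − a) = 1/(1 − (-1917)) = 1/1918. Expand this rational in ℤ_3: compute digits iteratively via d_i = x_i mod 3, x_{i+1} = (x_i − d_i)/3. The first 6 digits are (1, 0, 0, 1, 0, 1).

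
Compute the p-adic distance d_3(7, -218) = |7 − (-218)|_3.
d_3(7, -218) = 1/9

Step 1 — x − y = 7 − (-218) = 225. Step 2 — v_3(225) = 2 (factor: 225 = (3^2 · 25); the sign does not affect v_p). Step 3 — |x − y|_3 = 3^{-2} = 1/9.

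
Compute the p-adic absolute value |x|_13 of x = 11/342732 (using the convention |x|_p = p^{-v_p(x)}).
|11/342732|_13 = 28561

Step 1 — compute v_13(x) by factoring powers of 13 out of the numerator and denominator: v_13(11/342732) = -4. Step 2 — apply |x|_p = p^{-v_p(x)} = 13^{4} = 28561.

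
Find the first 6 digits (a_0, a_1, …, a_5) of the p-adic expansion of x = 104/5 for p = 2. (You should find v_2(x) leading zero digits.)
(a_0, …, a_5) = (0, 0, 0, 1, 0, 0)

v_2(104/5) = 3, so a_0 = ... = a_2 = 0. Factor out: x = 2^3 · u with u = 13/5 a unit in ℤ_2. Expand u iteratively via a_{v+i} = u_i mod 2, u_{i+1} = (u_i − a_{v+i})/2:
  u_0 = 13/5;  a_3 = 1;  u_1 = (u_0 − 1)/2 = 4/5
  u_1 = 4/5;  a_4 = 0;  u_2 = (u_1 − 0)/2 = 2/5
  u_2 = 2/5;  a_5 = 0;  u_3 = (u_2 − 0)/2 = 1/5
Digits: (0, 0, 0, 1, 0, 0).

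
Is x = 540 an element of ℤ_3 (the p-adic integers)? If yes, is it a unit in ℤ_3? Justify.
x ∈ ℤ_3 but not a unit; v_3(x) = 3 > 0

ℤ_3 = {x ∈ ℚ_3 : v_3(x) ≥ 0} and ℤ_3^× = {x ∈ ℤ_3 : v_3(x) = 0}. Here v_3(540) = v_3(num) − v_3(den) = 3; compare against these criteria.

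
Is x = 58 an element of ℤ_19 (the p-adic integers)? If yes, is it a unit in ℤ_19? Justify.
x ∈ ℤ_19^× (unit); v_19(x) = 0

ℤ_19 = {x ∈ ℚ_19 : v_19(x) ≥ 0} and ℤ_19^× = {x ∈ ℤ_19 : v_19(x) = 0}. Here v_19(58) = v_19(num) − v_19(den) = 0; compare against these criteria.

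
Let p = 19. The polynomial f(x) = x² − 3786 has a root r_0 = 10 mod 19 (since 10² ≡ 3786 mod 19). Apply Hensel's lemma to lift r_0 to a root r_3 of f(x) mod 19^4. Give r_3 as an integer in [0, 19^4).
r_3 = 92502 (mod 130321)

Hensel's recurrence: r_{i+1} = r_i − f(r_i)·(f′(r_i))^{-1} mod 19^{i+2}, with f′(x) = 2x. Iterate:
  r_0 = 10 (mod 19)
  r_1 = 86 (mod 361)
  r_2 = 3335 (mod 6859)
  r_3 = 92502 (mod 130321)
Final: r_3 = 92502, and one checks f(r_3) ≡ 0 mod 19^4.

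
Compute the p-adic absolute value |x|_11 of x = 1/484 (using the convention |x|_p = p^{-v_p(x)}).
|1/484|_11 = 121

Step 1 — compute v_11(x) by factoring powers of 11 out of the numerator and denominator: v_11(1/484) = -2. Step 2 — apply |x|_p = p^{-v_p(x)} = 11^{2} = 121.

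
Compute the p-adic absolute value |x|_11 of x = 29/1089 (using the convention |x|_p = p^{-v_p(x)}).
|29/1089|_11 = 121

Step 1 — compute v_11(x) by factoring powers of 11 out of the numerator and denominator: v_11(29/1089) = -2. Step 2 — apply |x|_p = p^{-v_p(x)} = 11^{2} = 121.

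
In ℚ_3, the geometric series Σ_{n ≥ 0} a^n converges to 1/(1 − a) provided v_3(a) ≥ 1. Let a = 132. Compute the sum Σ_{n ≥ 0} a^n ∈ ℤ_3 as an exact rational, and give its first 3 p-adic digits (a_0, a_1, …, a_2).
Σ a^n = 1/(1 − a) = -1/131;  first 3 digits = (1, 2, 0)

v_3(a) = 1 ≥ 1, so the series converges in ℤ_3 to 1/(1 − a) = 1/(1 − 132) = -1/131. Expand this rational in ℤ_3: compute digits iteratively via d_i = x_i mod 3, x_{i+1} = (x_i − d_i)/3. The first 3 digits are (1, 2, 0).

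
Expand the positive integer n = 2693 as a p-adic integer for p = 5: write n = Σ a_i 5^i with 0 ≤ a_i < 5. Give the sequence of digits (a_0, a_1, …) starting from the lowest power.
(a_0, a_1, …) = (3, 3, 2, 1, 4)

Repeated division by 5 gives the digits low-to-high: 2693 = 3 + 3·5^1 + 2·5^2 + 1·5^3 + 4·5^4. Digit sequence: (3, 3, 2, 1, 4).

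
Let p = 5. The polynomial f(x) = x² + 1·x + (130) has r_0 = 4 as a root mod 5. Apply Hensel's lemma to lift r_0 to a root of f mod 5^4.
r_3 = 404 (mod 625)

Hensel: r_{i+1} = r_i − f(r_i)·(f′(r_i))^{-1} mod 5^{i+2}, f′(x) = 2x + 1. Iterate:
  r_0 = 4 (mod 5)
  r_1 = 4 (mod 25)
  r_2 = 29 (mod 125)
  r_3 = 404 (mod 625)
Final: r = 404 satisfies f(r) ≡ 0 mod 5^4.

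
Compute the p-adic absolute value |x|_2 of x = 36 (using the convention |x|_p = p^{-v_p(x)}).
|36|_2 = 1/4

Step 1 — compute v_2(x) by factoring powers of 2 out of the numerator and denominator: v_2(36) = 2. Step 2 — apply |x|_p = p^{-v_p(x)} = 2^{-2} = 1/4.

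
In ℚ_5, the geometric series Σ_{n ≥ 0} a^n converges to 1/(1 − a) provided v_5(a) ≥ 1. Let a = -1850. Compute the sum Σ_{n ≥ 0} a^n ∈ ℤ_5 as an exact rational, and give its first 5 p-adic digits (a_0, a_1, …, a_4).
Σ a^n = 1/(1 − a) = 1/1851;  first 5 digits = (1, 0, 1, 0, 3)

v_5(a) = 2 ≥ 1, so the series converges in ℤ_5 to 1/(1 − a) = 1/(1 − (-1850)) = 1/1851. Expand this rational in ℤ_5: compute digits iteratively via d_i = x_i mod 5, x_{i+1} = (x_i − d_i)/5. The first 5 digits are (1, 0, 1, 0, 3).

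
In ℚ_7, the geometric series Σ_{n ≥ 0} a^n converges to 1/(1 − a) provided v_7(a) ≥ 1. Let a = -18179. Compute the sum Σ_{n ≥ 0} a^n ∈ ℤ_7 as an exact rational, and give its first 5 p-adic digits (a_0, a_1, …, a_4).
Σ a^n = 1/(1 − a) = 1/18180;  first 5 digits = (1, 0, 0, 3, 6)

v_7(a) = 3 ≥ 1, so the series converges in ℤ_7 to 1/(1 − a) = 1/(1 − (-18179)) = 1/18180. Expand this rational in ℤ_7: compute digits iteratively via d_i = x_i mod 7, x_{i+1} = (x_i − d_i)/7. The first 5 digits are (1, 0, 0, 3, 6).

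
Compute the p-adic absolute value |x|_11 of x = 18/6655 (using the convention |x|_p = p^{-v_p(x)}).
|18/6655|_11 = 1331

Step 1 — compute v_11(x) by factoring powers of 11 out of the numerator and denominator: v_11(18/6655) = -3. Step 2 — apply |x|_p = p^{-v_p(x)} = 11^{3} = 1331.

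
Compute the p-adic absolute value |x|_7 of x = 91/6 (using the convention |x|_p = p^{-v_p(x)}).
|91/6|_7 = 1/7

Step 1 — compute v_7(x) by factoring powers of 7 out of the numerator and denominator: v_7(91/6) = 1. Step 2 — apply |x|_p = p^{-v_p(x)} = 7^{-1} = 1/7.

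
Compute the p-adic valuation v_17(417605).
v_17(417605) = 4

v_17(n) is the largest exponent k such that 17^k divides n. Factor out: 417605 = 17^4 · 5. (Sign doesn't affect v_p.) So v_17(417605) = 4.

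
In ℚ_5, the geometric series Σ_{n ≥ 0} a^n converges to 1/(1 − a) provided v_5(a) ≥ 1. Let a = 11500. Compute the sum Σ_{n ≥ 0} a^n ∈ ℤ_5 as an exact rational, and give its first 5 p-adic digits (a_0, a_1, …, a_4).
Σ a^n = 1/(1 − a) = -1/11499;  first 5 digits = (1, 0, 0, 2, 3)

v_5(a) = 3 ≥ 1, so the series converges in ℤ_5 to 1/(1 − a) = 1/(1 − 11500) = -1/11499. Expand this rational in ℤ_5: compute digits iteratively via d_i = x_i mod 5, x_{i+1} = (x_i − d_i)/5. The first 5 digits are (1, 0, 0, 2, 3).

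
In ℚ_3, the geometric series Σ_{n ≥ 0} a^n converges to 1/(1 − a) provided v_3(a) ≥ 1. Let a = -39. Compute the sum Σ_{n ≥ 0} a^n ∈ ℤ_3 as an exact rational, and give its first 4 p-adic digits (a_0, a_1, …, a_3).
Σ a^n = 1/(1 − a) = 1/40;  first 4 digits = (1, 2, 2, 2)

v_3(a) = 1 ≥ 1, so the series converges in ℤ_3 to 1/(1 − a) = 1/(1 − (-39)) = 1/40. Expand this rational in ℤ_3: compute digits iteratively via d_i = x_i mod 3, x_{i+1} = (x_i − d_i)/3. The first 4 digits are (1, 2, 2, 2).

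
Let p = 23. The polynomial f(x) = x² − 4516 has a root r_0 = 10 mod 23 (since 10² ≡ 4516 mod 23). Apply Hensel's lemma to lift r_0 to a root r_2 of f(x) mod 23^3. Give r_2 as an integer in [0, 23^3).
r_2 = 3828 (mod 12167)

Hensel's recurrence: r_{i+1} = r_i − f(r_i)·(f′(r_i))^{-1} mod 23^{i+2}, with f′(x) = 2x. Iterate:
  r_0 = 10 (mod 23)
  r_1 = 125 (mod 529)
  r_2 = 3828 (mod 12167)
Final: r_2 = 3828, and one checks f(r_2) ≡ 0 mod 23^3.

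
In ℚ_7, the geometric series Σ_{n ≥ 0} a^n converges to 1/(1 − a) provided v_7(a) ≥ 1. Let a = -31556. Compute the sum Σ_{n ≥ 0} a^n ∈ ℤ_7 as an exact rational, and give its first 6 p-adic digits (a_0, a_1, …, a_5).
Σ a^n = 1/(1 − a) = 1/31557;  first 6 digits = (1, 0, 0, 6, 0, 5)

v_7(a) = 3 ≥ 1, so the series converges in ℤ_7 to 1/(1 − a) = 1/(1 − (-31556)) = 1/31557. Expand this rational in ℤ_7: compute digits iteratively via d_i = x_i mod 7, x_{i+1} = (x_i − d_i)/7. The first 6 digits are (1, 0, 0, 6, 0, 5).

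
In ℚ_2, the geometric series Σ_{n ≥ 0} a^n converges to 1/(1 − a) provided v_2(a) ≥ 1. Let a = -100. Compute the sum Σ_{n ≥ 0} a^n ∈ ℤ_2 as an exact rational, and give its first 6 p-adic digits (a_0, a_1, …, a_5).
Σ a^n = 1/(1 − a) = 1/101;  first 6 digits = (1, 0, 1, 1, 0, 1)

v_2(a) = 2 ≥ 1, so the series converges in ℤ_2 to 1/(1 − a) = 1/(1 − (-100)) = 1/101. Expand this rational in ℤ_2: compute digits iteratively via d_i = x_i mod 2, x_{i+1} = (x_i − d_i)/2. The first 6 digits are (1, 0, 1, 1, 0, 1).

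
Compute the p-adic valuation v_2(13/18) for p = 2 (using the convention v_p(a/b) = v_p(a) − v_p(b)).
v_2(13/18) = -1

Factor powers of 2 from the numerator and denominator of the reduced fraction: 13 = 2^0 · 13 and 18 = 2^1 · 9. Apply v_p(a/b) = v_p(a) − v_p(b): v_2(13/18) = 0 − 1 = -1.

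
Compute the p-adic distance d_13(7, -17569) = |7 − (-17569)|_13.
d_13(7, -17569) = 1/2197

Step 1 — x − y = 7 − (-17569) = 17576. Step 2 — v_13(17576) = 3 (factor: 17576 = (13^3 · 8); the sign does not affect v_p). Step 3 — |x − y|_13 = 13^{-3} = 1/2197.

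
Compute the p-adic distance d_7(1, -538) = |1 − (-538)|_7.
d_7(1, -538) = 1/49

Step 1 — x − y = 1 − (-538) = 539. Step 2 — v_7(539) = 2 (factor: 539 = (7^2 · 11); the sign does not affect v_p). Step 3 — |x − y|_7 = 7^{-2} = 1/49.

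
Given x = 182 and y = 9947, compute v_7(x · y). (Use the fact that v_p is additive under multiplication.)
v_7(1810354) = 4

v_p(x) = 1 (factor: 182 = 7^1 · 26); v_p(y) = 3 (factor: 9947 = 7^3 · 29). Additivity: v_p(xy) = v_p(x) + v_p(y) = 1 + 3 = 4. (Direct check: xy = 1810354 = 7^4 · (754).)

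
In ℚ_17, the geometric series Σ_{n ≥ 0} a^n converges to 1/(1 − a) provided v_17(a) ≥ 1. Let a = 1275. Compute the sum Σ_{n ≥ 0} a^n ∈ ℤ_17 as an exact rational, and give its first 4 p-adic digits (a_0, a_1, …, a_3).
Σ a^n = 1/(1 − a) = -1/1274;  first 4 digits = (1, 7, 2, 11)

v_17(a) = 1 ≥ 1, so the series converges in ℤ_17 to 1/(1 − a) = 1/(1 − 1275) = -1/1274. Expand this rational in ℤ_17: compute digits iteratively via d_i = x_i mod 17, x_{i+1} = (x_i − d_i)/17. The first 4 digits are (1, 7, 2, 11).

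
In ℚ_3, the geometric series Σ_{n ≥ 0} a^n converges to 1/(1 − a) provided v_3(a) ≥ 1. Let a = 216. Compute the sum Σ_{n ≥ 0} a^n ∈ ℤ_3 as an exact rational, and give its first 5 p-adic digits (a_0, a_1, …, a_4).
Σ a^n = 1/(1 − a) = -1/215;  first 5 digits = (1, 0, 0, 2, 2)

v_3(a) = 3 ≥ 1, so the series converges in ℤ_3 to 1/(1 − a) = 1/(1 − 216) = -1/215. Expand this rational in ℤ_3: compute digits iteratively via d_i = x_i mod 3, x_{i+1} = (x_i − d_i)/3. The first 5 digits are (1, 0, 0, 2, 2).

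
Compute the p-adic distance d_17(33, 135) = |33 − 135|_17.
d_17(33, 135) = 1/17

Step 1 — x − y = 33 − 135 = -102. Step 2 — v_17(-102) = 1 (factor: -102 = −(17^1 · 6); the sign does not affect v_p). Step 3 — |x − y|_17 = 17^{-1} = 1/17.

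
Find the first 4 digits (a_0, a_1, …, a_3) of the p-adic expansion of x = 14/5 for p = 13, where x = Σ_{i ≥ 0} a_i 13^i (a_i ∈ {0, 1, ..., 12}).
(a_0, …, a_3) = (8, 10, 7, 2)

v_13(14/5) = 0 (numerator and denominator both coprime to 13), so x ∈ ℤ_13^×. Compute digits iteratively via a_i = x_i mod 13, x_{i+1} = (x_i − a_i)/13, with x_0 = x:
  x_0 = 14/5;  a_0 = 8;  x_1 = (x_0 − 8)/13 = -2/5
  x_1 = -2/5;  a_1 = 10;  x_2 = (x_1 − 10)/13 = -4/5
  x_2 = -4/5;  a_2 = 7;  x_3 = (x_2 − 7)/13 = -3/5
  x_3 = -3/5;  a_3 = 2;  x_4 = (x_3 − 2)/13 = -1/5
Digits: (8, 10, 7, 2).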